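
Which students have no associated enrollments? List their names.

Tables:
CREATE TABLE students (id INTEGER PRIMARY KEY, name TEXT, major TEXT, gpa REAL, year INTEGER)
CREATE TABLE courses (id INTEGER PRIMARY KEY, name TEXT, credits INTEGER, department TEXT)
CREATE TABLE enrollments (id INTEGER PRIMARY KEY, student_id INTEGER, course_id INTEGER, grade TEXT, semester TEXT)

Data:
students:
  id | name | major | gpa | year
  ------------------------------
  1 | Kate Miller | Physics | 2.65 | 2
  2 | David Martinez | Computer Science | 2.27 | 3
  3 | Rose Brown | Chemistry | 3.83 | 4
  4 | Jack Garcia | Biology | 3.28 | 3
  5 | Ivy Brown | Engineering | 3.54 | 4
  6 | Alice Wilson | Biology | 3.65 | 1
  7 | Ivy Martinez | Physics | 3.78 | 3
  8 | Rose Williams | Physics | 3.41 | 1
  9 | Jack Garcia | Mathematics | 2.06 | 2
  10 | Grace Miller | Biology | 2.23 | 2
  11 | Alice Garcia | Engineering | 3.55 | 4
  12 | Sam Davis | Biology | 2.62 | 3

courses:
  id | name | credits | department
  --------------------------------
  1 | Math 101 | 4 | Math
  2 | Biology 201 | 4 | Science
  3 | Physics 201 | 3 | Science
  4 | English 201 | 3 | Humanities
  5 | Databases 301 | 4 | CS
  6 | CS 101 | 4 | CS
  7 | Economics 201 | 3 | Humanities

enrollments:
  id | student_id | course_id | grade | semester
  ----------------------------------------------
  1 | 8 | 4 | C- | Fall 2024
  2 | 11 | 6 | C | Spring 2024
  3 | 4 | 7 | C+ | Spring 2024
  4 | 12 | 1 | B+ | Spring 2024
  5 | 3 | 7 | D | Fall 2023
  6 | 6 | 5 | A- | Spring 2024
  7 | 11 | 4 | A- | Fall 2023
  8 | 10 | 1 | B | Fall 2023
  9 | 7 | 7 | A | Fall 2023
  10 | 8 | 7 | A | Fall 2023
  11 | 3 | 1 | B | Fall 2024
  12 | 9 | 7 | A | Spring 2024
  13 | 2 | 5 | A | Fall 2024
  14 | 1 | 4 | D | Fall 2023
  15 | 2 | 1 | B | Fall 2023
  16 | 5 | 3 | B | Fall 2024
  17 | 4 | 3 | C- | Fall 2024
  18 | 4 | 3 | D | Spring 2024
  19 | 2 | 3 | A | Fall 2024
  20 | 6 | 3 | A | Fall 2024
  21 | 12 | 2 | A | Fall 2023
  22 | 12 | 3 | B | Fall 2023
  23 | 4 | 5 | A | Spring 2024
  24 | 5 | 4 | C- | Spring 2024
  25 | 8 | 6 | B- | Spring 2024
SELECT p.name FROM students p LEFT JOIN enrollments c ON c.student_id = p.id WHERE c.id IS NULL

Execution result:
(no rows)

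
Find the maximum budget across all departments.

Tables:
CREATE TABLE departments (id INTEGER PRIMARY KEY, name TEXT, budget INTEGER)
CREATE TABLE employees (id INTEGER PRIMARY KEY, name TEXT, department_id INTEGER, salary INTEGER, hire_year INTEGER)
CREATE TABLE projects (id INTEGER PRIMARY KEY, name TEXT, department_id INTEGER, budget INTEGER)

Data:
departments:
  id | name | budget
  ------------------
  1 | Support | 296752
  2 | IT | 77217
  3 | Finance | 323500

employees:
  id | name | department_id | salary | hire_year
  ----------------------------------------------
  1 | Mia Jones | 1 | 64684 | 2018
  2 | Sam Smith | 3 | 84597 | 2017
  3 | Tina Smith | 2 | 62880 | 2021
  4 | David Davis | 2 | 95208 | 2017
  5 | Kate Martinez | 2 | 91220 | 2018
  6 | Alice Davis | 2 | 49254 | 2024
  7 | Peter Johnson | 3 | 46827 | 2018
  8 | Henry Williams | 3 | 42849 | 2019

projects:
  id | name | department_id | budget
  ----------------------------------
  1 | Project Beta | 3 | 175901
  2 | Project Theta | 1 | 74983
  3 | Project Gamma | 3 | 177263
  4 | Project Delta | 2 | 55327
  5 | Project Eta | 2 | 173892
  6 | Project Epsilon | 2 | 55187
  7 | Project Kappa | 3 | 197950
SELECT MAX(budget) FROM departments

Execution result:
323500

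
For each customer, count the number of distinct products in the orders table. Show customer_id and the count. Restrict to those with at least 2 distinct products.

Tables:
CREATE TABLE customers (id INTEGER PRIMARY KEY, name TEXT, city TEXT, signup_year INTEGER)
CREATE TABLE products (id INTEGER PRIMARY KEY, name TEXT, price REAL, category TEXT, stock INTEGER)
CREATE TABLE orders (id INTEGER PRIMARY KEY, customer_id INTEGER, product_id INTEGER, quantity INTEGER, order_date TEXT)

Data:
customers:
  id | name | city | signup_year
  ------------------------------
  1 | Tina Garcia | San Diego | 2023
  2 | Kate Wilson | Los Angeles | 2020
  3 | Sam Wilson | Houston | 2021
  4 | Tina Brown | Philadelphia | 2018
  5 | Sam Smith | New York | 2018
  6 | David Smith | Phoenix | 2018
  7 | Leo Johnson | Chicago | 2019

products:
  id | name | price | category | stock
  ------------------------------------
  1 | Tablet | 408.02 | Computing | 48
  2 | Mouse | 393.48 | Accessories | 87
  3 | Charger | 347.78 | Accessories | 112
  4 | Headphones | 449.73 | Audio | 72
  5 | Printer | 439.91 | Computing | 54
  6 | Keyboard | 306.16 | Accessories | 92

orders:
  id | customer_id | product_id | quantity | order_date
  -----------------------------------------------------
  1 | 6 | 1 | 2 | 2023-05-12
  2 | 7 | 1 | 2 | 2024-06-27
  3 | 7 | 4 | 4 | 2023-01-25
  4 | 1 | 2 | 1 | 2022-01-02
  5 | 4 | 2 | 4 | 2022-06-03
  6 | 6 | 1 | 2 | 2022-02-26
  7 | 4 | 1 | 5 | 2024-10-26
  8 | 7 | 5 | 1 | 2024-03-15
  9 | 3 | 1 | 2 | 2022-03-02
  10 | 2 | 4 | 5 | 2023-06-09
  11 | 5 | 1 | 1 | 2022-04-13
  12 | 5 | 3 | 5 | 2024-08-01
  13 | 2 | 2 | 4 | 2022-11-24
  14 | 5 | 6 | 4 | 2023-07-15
SELECT customer_id, COUNT(DISTINCT product_id) AS distinct_product_count FROM orders GROUP BY customer_id HAVING COUNT(DISTINCT product_id) >= 2

Execution result:
customer_id | distinct_product_count
2 | 2
4 | 2
5 | 3
7 | 3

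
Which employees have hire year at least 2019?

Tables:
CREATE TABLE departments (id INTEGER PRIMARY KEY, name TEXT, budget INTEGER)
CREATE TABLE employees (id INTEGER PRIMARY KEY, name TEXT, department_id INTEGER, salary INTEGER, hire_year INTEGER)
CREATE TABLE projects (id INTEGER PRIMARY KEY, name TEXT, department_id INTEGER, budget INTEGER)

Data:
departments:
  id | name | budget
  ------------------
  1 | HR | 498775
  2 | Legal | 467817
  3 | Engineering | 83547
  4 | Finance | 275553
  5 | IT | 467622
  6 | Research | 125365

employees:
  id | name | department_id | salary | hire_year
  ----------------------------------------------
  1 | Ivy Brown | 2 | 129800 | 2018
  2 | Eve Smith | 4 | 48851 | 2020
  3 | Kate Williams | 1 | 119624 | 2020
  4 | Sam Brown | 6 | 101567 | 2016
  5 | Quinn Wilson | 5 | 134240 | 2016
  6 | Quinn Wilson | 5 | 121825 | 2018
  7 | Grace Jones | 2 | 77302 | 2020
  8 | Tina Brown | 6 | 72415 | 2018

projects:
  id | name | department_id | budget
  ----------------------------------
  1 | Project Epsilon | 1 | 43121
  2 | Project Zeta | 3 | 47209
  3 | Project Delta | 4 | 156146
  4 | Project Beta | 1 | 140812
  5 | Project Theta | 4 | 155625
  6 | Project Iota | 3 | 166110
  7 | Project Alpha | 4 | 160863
SELECT name, hire_year FROM employees WHERE hire_year >= 2019

Execution result:
name | hire_year
Eve Smith | 2020
Kate Williams | 2020
Grace Jones | 2020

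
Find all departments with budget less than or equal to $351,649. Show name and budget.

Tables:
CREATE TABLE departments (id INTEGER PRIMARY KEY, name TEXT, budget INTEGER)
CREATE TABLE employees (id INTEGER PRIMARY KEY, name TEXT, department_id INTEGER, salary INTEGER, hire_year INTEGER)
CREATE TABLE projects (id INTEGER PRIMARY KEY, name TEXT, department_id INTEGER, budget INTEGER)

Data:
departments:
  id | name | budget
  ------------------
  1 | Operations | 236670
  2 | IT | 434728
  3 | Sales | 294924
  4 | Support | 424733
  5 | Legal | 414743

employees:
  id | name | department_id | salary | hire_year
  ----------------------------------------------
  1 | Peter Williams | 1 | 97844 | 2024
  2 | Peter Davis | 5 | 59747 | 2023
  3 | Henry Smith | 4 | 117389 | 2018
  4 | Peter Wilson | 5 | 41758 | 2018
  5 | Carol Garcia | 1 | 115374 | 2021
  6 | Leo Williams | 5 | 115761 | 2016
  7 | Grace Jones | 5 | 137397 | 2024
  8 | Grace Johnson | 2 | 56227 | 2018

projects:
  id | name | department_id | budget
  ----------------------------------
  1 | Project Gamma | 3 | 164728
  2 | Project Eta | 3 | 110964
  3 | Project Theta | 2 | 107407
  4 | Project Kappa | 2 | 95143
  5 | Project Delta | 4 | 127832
SELECT name, budget FROM departments WHERE budget <= 351649

Execution result:
name | budget
Operations | 236670
Sales | 294924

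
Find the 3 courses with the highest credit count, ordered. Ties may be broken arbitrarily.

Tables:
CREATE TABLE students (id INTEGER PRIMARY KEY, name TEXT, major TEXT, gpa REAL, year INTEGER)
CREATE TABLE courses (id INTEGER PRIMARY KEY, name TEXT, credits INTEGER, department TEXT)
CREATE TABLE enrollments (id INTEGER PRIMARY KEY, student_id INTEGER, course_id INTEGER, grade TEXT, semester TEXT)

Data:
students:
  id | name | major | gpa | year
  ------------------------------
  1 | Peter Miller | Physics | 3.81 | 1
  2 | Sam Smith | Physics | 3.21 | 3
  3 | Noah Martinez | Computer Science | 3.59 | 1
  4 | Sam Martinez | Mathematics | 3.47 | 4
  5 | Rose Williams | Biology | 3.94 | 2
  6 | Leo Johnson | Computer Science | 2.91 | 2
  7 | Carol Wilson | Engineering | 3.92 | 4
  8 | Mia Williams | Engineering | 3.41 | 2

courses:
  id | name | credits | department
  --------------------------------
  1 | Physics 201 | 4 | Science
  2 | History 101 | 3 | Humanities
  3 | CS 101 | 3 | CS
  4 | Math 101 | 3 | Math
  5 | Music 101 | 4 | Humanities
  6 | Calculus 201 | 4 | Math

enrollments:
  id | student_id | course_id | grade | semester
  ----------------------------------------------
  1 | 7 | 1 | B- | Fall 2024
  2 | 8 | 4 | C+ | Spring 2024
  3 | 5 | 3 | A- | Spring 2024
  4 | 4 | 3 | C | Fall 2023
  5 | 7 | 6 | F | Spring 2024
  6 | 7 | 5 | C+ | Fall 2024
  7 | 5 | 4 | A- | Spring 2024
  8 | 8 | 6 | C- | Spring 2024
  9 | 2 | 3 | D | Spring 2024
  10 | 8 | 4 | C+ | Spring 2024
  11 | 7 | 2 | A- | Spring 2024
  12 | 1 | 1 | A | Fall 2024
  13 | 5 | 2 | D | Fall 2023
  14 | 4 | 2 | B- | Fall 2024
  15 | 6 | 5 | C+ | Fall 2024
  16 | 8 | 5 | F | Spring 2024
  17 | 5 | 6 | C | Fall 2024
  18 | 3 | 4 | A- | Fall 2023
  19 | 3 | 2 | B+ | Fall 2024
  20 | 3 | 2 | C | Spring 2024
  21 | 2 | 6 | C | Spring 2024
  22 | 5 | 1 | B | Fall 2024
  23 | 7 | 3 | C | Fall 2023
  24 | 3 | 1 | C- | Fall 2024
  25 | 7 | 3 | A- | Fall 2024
SELECT name, credits FROM courses ORDER BY credits DESC LIMIT 3

Execution result:
name | credits
Physics 201 | 4
Music 101 | 4
Calculus 201 | 4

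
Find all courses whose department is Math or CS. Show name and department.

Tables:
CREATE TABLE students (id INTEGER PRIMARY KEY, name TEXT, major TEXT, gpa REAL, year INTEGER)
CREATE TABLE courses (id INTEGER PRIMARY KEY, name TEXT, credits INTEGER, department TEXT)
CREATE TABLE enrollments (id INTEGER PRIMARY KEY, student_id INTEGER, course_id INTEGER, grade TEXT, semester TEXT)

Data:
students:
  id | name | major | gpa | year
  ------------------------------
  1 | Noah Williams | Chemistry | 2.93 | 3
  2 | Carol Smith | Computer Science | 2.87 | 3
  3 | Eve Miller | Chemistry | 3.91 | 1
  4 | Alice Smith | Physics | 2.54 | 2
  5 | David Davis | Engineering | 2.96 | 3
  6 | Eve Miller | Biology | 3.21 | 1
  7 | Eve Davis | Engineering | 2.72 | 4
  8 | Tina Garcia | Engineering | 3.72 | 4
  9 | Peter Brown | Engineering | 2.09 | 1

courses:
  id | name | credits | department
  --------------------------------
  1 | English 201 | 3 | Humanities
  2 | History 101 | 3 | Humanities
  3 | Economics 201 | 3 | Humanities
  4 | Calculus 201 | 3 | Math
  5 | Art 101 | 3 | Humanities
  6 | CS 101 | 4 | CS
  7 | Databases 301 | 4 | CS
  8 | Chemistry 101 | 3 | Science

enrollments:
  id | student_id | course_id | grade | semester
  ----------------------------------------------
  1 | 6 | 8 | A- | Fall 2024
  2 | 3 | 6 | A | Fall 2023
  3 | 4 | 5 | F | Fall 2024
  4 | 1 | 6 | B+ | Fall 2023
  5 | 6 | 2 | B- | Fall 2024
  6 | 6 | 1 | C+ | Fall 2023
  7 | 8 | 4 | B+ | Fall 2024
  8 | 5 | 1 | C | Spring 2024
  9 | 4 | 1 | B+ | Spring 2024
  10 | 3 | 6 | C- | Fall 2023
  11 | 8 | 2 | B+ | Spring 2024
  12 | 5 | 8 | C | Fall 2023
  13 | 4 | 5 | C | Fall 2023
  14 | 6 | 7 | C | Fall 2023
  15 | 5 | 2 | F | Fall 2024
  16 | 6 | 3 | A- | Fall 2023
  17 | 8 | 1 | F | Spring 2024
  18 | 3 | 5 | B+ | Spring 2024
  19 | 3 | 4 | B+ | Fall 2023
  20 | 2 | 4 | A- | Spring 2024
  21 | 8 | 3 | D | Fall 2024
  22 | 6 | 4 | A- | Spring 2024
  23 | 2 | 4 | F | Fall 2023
SELECT name, department FROM courses WHERE department IN ('Math', 'CS')

Execution result:
name | department
Calculus 201 | Math
CS 101 | CS
Databases 301 | CS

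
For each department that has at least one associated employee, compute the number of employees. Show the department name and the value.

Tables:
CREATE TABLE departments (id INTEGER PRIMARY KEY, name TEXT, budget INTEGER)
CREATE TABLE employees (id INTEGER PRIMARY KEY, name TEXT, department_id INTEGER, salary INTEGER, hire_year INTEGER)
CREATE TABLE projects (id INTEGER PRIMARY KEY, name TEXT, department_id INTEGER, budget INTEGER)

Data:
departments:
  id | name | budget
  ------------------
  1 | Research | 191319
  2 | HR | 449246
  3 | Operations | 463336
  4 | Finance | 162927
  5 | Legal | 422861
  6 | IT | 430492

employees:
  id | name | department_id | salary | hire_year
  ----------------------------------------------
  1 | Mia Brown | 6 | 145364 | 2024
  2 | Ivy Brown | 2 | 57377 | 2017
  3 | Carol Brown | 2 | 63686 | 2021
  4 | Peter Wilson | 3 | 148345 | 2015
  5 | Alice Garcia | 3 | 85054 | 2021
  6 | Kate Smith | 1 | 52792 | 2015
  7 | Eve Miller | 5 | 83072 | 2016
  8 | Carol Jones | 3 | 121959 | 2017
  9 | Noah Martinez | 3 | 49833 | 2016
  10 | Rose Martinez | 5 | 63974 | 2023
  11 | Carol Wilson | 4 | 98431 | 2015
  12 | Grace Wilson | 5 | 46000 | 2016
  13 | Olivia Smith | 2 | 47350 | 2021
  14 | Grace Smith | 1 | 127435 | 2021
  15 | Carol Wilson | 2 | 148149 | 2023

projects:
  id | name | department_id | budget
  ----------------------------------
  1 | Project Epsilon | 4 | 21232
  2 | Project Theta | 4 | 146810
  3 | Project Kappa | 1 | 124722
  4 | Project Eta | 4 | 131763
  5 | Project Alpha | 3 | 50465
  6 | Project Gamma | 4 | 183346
SELECT p.name, COUNT(*) AS n FROM employees c JOIN departments p ON c.department_id = p.id GROUP BY p.id, p.name

Execution result:
name | n
Research | 2
HR | 4
Operations | 4
Finance | 1
Legal | 3
IT | 1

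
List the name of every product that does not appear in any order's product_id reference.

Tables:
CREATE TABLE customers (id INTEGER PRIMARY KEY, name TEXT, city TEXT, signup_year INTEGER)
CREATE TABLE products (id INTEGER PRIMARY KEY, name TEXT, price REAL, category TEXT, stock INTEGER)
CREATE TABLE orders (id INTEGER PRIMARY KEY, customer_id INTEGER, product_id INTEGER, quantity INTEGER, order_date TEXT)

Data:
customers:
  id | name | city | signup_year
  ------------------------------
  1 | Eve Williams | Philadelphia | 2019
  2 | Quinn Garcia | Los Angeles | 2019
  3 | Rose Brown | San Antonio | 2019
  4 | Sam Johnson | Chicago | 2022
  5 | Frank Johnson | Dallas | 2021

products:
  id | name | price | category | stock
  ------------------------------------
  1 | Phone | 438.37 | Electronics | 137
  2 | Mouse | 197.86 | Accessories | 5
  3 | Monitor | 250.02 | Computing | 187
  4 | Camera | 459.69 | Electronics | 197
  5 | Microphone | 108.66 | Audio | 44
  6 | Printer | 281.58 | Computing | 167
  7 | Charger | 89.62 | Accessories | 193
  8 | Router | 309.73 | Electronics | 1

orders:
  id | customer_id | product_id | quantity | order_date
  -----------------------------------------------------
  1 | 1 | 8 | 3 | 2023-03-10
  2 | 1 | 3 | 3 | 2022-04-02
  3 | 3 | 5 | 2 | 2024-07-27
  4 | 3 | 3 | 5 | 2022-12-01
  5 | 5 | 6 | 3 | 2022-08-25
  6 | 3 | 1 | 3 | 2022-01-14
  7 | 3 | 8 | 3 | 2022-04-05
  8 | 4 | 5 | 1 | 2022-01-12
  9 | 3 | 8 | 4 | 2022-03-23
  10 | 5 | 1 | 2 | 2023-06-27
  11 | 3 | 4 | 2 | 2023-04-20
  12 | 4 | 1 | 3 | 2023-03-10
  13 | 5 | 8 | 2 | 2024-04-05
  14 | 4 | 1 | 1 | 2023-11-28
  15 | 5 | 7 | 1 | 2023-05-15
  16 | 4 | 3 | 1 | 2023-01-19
SELECT p.name FROM products p LEFT JOIN orders c ON c.product_id = p.id WHERE c.id IS NULL

Execution result:
Mouse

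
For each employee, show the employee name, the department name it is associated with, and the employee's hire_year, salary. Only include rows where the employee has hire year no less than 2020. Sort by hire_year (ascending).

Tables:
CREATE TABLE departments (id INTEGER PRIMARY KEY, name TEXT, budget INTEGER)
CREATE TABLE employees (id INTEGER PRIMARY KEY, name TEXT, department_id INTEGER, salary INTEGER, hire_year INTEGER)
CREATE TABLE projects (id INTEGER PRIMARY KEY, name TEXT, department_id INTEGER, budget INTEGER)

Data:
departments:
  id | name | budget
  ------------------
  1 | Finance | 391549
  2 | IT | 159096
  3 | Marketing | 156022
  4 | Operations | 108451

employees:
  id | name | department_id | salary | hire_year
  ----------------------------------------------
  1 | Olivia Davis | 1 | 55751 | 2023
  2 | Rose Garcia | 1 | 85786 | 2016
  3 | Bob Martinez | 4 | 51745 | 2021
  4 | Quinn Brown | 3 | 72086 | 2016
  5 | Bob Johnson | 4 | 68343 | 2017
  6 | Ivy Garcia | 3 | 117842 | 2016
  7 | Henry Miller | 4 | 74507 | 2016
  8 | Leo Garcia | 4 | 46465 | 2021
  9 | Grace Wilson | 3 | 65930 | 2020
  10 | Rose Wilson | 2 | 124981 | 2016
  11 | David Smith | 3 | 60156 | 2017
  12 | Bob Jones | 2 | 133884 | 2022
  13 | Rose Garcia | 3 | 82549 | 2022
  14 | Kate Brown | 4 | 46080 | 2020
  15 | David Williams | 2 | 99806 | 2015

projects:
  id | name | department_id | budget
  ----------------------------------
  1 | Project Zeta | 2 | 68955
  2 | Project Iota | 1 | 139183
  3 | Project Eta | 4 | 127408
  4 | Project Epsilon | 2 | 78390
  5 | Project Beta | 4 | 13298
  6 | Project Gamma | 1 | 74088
SELECT c.name, p.name AS department, c.hire_year, c.salary FROM employees c JOIN departments p ON c.department_id = p.id WHERE c.hire_year >= 2020 ORDER BY c.hire_year ASC

Execution result:
name | department | hire_year | salary
Grace Wilson | Marketing | 2020 | 65930
Kate Brown | Operations | 2020 | 46080
Bob Martinez | Operations | 2021 | 51745
Leo Garcia | Operations | 2021 | 46465
Bob Jones | IT | 2022 | 133884
Rose Garcia | Marketing | 2022 | 82549
Olivia Davis | Finance | 2023 | 55751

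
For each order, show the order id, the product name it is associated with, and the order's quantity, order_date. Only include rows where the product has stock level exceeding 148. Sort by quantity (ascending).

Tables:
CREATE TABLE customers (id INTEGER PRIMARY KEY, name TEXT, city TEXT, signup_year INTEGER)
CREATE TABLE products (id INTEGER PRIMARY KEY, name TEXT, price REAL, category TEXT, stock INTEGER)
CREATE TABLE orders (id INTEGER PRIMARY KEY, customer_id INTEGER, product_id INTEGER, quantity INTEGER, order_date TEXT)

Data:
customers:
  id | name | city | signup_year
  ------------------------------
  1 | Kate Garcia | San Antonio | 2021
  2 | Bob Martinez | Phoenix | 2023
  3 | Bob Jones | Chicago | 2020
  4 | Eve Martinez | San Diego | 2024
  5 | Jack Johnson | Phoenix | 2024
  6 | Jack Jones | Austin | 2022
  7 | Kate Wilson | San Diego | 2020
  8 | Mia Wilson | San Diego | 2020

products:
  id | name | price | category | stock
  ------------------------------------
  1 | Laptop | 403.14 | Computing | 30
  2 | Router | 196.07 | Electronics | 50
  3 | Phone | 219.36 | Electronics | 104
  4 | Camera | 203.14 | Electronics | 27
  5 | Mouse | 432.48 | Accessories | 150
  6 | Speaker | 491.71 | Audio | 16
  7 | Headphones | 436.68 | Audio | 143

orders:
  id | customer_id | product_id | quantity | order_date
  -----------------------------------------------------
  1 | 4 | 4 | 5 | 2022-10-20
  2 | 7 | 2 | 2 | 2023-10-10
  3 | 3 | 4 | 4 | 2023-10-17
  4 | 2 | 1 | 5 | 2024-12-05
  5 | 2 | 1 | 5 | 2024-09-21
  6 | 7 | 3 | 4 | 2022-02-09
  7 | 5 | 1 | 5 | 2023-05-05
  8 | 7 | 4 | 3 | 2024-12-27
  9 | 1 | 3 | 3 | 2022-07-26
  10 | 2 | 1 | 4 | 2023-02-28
SELECT c.id, p.name AS product, c.quantity, c.order_date FROM orders c JOIN products p ON c.product_id = p.id WHERE p.stock > 148 ORDER BY c.quantity ASC

Execution result:
(no rows)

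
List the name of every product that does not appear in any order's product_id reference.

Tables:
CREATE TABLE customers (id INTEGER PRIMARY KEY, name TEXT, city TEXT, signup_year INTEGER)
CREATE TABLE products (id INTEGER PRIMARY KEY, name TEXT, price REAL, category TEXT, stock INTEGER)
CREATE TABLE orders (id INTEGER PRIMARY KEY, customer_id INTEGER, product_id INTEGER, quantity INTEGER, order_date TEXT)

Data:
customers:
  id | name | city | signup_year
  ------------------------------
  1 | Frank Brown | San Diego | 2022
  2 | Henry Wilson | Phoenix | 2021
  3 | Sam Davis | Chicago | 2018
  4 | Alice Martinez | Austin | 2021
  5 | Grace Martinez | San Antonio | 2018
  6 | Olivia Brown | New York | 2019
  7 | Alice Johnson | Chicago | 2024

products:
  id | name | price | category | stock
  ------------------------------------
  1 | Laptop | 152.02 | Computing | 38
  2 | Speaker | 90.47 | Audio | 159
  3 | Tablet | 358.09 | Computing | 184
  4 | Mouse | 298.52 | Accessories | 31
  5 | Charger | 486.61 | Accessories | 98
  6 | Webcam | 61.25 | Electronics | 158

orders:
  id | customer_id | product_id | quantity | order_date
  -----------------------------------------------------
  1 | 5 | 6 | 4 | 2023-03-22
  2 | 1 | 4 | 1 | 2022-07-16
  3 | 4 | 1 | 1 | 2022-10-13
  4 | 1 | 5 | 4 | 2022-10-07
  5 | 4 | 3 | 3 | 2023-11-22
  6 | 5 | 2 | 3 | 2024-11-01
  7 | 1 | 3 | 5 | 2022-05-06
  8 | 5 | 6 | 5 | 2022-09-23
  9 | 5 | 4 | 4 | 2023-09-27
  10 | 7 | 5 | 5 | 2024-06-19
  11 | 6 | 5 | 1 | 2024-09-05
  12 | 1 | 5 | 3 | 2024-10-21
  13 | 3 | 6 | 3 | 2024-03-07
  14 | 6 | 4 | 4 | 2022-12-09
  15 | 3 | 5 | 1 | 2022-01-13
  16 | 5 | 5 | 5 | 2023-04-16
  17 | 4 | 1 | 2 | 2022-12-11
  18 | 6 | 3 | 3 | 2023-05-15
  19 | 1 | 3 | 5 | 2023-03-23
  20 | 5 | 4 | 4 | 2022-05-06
SELECT p.name FROM products p LEFT JOIN orders c ON c.product_id = p.id WHERE c.id IS NULL

Execution result:
(no rows)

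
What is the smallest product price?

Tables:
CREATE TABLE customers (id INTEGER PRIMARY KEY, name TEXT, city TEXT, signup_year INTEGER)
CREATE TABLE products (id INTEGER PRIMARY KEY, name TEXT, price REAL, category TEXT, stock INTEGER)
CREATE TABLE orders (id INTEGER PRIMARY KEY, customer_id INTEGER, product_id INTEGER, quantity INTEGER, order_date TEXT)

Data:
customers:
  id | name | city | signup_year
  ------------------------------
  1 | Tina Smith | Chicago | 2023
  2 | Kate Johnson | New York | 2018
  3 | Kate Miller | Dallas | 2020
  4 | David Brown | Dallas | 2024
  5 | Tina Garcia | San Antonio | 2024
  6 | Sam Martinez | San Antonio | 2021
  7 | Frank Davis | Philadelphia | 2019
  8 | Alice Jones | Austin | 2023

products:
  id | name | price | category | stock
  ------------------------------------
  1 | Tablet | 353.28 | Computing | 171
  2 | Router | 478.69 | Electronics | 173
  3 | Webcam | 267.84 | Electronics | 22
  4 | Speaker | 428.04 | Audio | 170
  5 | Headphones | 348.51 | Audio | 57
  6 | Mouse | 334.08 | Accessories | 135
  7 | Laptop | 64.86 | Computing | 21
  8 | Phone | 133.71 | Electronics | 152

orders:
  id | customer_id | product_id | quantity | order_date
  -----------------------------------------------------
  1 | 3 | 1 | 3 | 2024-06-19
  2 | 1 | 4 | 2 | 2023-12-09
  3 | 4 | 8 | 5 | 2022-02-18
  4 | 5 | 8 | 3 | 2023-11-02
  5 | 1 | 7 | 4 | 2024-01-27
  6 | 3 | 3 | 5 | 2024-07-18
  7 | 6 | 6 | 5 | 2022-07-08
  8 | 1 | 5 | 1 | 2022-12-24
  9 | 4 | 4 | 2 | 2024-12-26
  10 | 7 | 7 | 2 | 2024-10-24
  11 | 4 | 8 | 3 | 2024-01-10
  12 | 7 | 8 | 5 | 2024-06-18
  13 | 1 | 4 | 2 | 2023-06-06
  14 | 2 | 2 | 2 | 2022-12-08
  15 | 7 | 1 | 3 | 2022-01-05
SELECT MIN(price) FROM products

Execution result:
64.86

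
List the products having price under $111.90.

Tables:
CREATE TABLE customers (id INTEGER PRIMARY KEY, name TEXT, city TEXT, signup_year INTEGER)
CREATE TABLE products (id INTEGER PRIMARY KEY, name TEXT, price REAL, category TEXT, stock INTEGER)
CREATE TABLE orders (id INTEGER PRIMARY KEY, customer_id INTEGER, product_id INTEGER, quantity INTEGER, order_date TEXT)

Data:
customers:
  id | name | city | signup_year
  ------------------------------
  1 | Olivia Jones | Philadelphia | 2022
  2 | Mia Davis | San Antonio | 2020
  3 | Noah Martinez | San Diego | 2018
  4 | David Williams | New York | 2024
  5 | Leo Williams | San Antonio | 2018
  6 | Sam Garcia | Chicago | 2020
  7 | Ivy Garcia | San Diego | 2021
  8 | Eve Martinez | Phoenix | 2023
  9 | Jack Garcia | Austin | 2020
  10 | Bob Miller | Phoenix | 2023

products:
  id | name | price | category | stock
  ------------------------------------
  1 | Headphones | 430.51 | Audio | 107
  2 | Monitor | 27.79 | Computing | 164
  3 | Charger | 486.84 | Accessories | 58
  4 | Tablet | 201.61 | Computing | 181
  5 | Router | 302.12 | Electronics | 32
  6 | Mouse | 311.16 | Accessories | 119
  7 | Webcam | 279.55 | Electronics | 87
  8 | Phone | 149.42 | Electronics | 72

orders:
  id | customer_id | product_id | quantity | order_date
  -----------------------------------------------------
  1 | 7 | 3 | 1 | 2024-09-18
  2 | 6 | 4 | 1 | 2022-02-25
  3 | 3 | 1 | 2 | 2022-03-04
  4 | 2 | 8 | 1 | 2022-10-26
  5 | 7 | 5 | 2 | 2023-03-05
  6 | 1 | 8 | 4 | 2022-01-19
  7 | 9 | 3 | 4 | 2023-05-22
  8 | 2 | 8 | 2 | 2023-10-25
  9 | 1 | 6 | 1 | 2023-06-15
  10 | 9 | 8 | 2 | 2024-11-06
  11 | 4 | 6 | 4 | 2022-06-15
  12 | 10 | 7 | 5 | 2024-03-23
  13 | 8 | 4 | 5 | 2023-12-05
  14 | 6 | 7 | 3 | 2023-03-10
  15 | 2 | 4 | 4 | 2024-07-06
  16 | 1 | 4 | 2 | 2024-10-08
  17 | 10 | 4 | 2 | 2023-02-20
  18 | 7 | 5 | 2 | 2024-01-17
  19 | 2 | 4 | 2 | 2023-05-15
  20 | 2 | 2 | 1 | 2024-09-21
SELECT name, price FROM products WHERE price < 111.9

Execution result:
name | price
Monitor | 27.79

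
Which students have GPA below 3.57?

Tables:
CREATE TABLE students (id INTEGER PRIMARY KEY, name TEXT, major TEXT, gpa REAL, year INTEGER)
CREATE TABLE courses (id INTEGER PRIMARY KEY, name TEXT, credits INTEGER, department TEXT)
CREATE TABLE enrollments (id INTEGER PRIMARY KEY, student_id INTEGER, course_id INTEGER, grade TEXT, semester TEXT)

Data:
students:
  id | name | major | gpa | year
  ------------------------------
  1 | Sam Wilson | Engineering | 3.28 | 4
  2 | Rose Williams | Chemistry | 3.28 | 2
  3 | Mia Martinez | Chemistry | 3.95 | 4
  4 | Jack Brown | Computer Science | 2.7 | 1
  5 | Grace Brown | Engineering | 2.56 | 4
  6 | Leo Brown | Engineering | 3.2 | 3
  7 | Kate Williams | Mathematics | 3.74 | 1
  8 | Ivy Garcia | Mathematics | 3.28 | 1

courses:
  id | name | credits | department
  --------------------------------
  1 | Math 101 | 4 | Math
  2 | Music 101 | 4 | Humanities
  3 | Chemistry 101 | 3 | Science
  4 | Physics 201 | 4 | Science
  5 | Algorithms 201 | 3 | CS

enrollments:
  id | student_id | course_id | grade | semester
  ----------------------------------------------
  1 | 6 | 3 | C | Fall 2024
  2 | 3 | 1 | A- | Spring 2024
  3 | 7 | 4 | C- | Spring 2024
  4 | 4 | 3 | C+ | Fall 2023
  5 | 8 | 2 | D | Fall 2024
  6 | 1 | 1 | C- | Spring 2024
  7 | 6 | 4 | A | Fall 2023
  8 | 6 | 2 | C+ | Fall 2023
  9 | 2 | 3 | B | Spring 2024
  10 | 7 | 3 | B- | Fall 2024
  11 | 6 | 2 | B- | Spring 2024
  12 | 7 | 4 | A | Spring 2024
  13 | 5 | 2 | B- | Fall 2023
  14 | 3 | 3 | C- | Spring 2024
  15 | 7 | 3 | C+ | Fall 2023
SELECT name, gpa FROM students WHERE gpa < 3.57

Execution result:
name | gpa
Sam Wilson | 3.28
Rose Williams | 3.28
Jack Brown | 2.70
Grace Brown | 2.56
Leo Brown | 3.20
Ivy Garcia | 3.28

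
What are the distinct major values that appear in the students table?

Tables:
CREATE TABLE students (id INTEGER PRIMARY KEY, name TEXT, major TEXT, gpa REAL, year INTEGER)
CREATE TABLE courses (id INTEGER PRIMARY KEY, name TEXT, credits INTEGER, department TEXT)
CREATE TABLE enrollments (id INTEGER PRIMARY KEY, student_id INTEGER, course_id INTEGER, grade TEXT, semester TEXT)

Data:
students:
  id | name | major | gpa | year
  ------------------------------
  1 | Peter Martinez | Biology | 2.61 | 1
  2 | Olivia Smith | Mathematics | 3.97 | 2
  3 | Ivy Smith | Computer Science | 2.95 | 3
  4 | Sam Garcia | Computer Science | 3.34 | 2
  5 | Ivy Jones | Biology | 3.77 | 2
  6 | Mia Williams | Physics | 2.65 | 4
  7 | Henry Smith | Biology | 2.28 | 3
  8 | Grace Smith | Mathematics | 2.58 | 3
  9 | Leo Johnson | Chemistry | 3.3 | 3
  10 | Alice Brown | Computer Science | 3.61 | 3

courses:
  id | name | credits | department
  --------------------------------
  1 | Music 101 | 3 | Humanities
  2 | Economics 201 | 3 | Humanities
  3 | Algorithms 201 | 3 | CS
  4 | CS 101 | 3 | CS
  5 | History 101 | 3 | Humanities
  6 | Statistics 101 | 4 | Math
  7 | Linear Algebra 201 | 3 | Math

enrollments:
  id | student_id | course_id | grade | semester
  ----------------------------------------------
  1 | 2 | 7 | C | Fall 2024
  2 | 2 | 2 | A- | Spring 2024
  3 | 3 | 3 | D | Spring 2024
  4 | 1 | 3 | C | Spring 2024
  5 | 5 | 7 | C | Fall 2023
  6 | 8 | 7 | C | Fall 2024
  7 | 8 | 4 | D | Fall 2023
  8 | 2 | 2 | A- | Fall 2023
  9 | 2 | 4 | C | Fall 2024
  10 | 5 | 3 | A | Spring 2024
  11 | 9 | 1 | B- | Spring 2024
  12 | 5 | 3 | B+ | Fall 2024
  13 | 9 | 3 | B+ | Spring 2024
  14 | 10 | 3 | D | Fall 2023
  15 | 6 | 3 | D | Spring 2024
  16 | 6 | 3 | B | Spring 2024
SELECT DISTINCT major FROM students

Execution result:
major
Biology
Mathematics
Computer Science
Physics
Chemistry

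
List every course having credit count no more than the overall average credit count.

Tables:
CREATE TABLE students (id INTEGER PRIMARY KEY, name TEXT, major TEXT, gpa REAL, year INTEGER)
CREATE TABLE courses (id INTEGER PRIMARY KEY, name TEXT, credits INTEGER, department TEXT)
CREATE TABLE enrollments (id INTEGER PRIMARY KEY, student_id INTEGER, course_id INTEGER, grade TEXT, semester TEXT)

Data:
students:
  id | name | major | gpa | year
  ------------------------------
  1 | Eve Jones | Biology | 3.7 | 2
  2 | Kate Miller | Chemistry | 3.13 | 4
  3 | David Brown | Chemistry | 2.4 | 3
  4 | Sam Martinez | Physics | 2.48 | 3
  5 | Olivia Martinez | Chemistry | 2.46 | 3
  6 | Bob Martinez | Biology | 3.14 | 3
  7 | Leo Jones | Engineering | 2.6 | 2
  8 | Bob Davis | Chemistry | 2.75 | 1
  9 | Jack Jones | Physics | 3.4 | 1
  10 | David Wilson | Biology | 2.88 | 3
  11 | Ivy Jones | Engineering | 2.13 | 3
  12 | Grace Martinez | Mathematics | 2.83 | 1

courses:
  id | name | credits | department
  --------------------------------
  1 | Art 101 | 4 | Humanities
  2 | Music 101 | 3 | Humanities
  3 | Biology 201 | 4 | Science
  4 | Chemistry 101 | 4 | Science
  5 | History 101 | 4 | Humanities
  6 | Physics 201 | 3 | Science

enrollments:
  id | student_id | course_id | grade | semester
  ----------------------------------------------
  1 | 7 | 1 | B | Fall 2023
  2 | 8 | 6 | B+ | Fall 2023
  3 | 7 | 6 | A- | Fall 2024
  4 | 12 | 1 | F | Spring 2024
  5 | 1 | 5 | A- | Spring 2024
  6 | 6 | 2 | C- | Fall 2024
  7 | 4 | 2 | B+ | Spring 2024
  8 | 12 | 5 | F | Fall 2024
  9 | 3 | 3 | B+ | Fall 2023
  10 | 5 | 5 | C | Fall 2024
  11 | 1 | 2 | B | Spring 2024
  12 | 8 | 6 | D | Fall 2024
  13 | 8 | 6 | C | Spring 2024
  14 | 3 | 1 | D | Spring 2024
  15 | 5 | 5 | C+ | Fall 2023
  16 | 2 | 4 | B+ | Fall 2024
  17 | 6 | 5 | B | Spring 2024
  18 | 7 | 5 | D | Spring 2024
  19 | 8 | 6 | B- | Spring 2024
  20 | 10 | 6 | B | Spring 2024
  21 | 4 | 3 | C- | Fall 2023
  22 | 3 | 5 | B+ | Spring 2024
SELECT name, credits FROM courses WHERE credits <= (SELECT AVG(credits) FROM courses)

Execution result:
name | credits
Music 101 | 3
Physics 201 | 3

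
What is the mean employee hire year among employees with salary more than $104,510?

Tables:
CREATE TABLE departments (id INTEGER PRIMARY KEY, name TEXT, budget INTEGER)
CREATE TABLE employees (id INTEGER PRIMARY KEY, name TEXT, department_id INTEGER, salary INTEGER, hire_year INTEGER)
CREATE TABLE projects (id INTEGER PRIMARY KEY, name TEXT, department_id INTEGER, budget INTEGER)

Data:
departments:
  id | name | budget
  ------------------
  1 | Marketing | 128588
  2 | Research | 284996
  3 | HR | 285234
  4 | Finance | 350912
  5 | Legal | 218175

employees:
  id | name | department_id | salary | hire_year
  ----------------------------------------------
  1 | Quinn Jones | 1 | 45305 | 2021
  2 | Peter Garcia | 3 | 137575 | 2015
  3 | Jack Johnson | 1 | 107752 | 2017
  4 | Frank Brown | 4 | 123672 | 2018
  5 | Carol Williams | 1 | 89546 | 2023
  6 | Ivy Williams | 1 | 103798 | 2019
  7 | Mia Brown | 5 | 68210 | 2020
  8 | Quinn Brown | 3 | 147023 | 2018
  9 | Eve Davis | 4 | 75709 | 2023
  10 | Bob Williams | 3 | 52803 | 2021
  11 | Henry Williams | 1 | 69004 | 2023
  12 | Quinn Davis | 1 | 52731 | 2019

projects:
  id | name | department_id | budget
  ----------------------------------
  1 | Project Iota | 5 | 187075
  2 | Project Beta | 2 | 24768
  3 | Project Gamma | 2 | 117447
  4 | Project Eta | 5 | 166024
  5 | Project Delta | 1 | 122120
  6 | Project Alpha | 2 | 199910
SELECT AVG(hire_year) FROM employees WHERE salary > 104510

Execution result:
2017.00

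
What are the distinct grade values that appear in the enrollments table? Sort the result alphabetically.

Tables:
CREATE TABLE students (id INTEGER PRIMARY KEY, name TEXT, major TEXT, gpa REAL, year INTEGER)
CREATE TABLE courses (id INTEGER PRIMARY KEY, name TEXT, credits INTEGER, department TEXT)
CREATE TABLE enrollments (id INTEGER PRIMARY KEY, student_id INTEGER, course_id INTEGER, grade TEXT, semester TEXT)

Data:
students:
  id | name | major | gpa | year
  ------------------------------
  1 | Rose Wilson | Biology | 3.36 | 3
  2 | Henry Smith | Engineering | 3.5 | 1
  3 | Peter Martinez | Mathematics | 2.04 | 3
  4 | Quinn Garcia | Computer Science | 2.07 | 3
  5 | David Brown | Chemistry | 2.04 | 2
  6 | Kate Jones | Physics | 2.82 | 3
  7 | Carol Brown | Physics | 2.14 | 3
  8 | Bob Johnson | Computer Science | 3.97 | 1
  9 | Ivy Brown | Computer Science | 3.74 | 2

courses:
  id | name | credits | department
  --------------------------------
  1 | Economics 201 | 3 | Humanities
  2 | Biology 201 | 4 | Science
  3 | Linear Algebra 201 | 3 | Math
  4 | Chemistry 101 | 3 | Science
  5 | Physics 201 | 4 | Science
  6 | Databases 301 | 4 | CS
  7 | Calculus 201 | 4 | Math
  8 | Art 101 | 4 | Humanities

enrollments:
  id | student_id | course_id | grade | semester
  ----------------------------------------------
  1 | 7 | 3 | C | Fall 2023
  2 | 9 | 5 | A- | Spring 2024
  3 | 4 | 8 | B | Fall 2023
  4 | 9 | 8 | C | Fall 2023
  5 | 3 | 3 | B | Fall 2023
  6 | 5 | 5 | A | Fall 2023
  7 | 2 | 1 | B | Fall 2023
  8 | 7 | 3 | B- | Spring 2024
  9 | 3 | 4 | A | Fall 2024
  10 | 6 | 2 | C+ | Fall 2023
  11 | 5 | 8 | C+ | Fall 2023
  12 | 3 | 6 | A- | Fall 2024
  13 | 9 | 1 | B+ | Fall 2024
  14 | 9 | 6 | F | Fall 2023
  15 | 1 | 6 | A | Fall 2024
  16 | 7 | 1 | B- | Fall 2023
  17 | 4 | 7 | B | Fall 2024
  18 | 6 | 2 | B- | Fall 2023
SELECT DISTINCT grade FROM enrollments ORDER BY grade

Execution result:
grade
A
A-
B
B+
B-
C
C+
F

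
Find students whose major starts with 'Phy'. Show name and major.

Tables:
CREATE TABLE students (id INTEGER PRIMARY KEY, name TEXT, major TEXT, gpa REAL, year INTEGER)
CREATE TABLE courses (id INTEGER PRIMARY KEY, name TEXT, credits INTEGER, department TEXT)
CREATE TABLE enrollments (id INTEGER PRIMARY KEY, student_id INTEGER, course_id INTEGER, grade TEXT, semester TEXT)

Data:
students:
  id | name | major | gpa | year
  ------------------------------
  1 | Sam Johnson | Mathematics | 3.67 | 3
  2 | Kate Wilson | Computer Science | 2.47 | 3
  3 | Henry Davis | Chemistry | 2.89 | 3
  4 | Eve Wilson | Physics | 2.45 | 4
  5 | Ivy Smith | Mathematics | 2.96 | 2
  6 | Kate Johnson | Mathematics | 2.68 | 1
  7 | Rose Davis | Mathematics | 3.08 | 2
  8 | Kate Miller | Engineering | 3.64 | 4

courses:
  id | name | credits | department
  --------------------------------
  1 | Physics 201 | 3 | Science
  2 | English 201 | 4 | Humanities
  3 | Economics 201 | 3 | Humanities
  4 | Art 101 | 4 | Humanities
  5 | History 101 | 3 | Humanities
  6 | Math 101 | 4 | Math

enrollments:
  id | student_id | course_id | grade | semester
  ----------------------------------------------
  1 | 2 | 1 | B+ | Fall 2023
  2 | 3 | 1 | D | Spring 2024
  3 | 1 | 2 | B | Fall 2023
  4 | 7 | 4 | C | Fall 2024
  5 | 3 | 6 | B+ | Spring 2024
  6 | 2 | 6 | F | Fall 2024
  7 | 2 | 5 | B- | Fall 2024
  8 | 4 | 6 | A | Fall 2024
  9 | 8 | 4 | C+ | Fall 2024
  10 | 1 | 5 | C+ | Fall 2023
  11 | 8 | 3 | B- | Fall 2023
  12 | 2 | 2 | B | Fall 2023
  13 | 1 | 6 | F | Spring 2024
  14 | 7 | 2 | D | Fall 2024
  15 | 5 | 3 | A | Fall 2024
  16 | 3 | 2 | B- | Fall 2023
SELECT name, major FROM students WHERE major LIKE 'Phy%'

Execution result:
name | major
Eve Wilson | Physics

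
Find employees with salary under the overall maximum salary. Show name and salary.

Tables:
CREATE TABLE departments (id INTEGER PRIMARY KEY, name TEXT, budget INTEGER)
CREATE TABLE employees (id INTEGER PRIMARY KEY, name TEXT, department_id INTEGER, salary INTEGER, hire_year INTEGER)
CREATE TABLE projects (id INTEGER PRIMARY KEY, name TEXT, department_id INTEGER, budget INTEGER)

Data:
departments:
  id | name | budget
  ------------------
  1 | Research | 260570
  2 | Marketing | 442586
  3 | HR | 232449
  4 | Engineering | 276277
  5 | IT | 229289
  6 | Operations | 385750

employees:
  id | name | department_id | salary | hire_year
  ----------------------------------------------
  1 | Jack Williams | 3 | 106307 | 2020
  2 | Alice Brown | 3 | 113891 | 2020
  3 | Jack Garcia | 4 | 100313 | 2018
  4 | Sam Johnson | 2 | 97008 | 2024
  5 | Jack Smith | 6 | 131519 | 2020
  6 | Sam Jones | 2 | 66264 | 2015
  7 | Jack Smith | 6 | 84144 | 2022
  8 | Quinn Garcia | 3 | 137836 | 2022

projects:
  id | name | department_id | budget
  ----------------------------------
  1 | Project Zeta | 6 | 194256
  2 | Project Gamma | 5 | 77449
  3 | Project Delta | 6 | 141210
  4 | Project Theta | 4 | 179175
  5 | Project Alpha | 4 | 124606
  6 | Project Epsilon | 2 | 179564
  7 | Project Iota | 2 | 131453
SELECT name, salary FROM employees WHERE salary < (SELECT MAX(salary) FROM employees)

Execution result:
name | salary
Jack Williams | 106307
Alice Brown | 113891
Jack Garcia | 100313
Sam Johnson | 97008
Jack Smith | 131519
Sam Jones | 66264
Jack Smith | 84144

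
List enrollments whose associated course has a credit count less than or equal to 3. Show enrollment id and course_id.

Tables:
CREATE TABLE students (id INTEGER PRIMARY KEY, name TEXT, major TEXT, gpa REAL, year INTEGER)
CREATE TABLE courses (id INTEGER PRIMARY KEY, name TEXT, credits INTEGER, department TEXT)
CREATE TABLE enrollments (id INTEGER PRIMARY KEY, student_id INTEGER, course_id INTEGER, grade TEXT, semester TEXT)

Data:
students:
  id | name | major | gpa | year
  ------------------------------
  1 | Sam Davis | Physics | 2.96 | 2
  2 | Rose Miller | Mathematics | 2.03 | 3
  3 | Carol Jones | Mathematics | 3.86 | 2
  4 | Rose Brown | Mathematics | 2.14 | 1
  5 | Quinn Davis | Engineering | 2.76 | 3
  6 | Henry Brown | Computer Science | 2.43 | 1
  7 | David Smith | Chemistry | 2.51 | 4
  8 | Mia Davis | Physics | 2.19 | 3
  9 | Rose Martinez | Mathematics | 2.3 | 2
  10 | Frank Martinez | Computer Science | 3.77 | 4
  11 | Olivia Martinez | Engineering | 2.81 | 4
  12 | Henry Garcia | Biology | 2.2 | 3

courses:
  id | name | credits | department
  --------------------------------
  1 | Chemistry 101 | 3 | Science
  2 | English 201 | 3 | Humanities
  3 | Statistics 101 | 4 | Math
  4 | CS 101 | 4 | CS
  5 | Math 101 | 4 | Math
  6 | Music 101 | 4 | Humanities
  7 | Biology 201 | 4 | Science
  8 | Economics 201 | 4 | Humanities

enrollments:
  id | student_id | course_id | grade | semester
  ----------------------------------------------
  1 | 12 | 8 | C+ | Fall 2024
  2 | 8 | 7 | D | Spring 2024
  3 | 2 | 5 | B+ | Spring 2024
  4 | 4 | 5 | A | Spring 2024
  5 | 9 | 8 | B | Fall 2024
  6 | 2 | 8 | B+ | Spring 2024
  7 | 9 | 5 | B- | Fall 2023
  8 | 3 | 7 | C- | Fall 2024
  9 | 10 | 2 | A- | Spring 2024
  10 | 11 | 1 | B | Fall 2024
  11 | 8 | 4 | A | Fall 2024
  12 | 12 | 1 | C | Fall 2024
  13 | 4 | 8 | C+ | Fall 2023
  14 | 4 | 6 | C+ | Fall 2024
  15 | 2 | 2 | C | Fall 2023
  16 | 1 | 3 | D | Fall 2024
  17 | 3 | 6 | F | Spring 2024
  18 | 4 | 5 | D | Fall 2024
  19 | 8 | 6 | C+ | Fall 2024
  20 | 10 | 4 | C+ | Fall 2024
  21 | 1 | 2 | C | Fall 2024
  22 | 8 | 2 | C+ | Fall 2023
SELECT id, course_id FROM enrollments WHERE course_id IN (SELECT id FROM courses WHERE credits <= 3)

Execution result:
id | course_id
9 | 2
10 | 1
12 | 1
15 | 2
21 | 2
22 | 2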